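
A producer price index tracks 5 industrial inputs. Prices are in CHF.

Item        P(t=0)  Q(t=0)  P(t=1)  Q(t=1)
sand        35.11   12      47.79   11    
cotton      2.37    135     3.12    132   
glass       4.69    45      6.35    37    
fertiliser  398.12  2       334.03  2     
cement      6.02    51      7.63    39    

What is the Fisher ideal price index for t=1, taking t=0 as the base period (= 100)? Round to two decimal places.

113.02

Laspeyres component (base-period weights):
ΣP(t=1)Q(t=0) = 47.79×12 + 3.12×135 + 6.35×45 + 334.03×2 + 7.63×51 = 573.48 + 421.2 + 285.75 + 668.06 + 389.13 = 2337.62
ΣP(t=0)Q(t=0) = 35.11×12 + 2.37×135 + 4.69×45 + 398.12×2 + 6.02×51 = 421.32 + 319.95 + 211.05 + 796.24 + 307.02 = 2055.58
L = 2337.62 / 2055.58 × 100 = 113.7207
Paasche component (current-period weights):
ΣP(t=1)Q(t=1) = 47.79×11 + 3.12×132 + 6.35×37 + 334.03×2 + 7.63×39 = 525.69 + 411.84 + 234.95 + 668.06 + 297.57 = 2138.11
ΣP(t=0)Q(t=1) = 35.11×11 + 2.37×132 + 4.69×37 + 398.12×2 + 6.02×39 = 386.21 + 312.84 + 173.53 + 796.24 + 234.78 = 1903.6
P = 2138.11 / 1903.6 × 100 = 112.3193
Fisher = √(L × P) = √(113.7207 × 112.3193) = 113.0178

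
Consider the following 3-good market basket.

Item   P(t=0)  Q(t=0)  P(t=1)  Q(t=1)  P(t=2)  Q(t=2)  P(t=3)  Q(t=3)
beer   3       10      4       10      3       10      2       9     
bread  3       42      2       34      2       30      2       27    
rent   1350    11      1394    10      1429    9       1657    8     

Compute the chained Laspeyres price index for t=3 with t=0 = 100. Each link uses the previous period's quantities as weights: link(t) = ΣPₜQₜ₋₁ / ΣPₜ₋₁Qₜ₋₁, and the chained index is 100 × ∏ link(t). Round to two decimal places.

122.14

Link t=0→t=1:
ΣP(t=1)Q(t=0) = 4×10 + 2×42 + 1394×11 = 40 + 84 + 15334 = 15458
ΣP(t=0)Q(t=0) = 3×10 + 3×42 + 1350×11 = 30 + 126 + 14850 = 15006
link = 15458/15006 = 1.030121
Link t=1→t=2:
ΣP(t=2)Q(t=1) = 3×10 + 2×34 + 1429×10 = 30 + 68 + 14290 = 14388
ΣP(t=1)Q(t=1) = 4×10 + 2×34 + 1394×10 = 40 + 68 + 13940 = 14048
link = 14388/14048 = 1.024203
Link t=2→t=3:
ΣP(t=3)Q(t=2) = 2×10 + 2×30 + 1657×9 = 20 + 60 + 14913 = 14993
ΣP(t=2)Q(t=2) = 3×10 + 2×30 + 1429×9 = 30 + 60 + 12861 = 12951
link = 14993/12951 = 1.157671
Chained index = 100 × 1.030121 × 1.024203 × 1.157671 = 122.1405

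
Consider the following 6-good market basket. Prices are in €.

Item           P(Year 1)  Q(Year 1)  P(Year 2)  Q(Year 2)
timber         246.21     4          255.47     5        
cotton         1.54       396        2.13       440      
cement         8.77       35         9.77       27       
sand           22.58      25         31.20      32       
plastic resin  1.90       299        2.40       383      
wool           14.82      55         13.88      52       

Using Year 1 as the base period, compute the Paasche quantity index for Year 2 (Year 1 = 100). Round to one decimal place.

114.5

Paasche quantity index uses current-period prices as weights.
ΣP(Year 2)·Q(Year 2) = 255.47×5 + 2.13×440 + 9.77×27 + 31.20×32 + 2.40×383 + 13.88×52 = 1277.35 + 937.2 + 263.79 + 998.4 + 919.2 + 721.76 = 5117.7
ΣP(Year 2)·Q(Year 1) = 255.47×4 + 2.13×396 + 9.77×35 + 31.20×25 + 2.40×299 + 13.88×55 = 1021.88 + 843.48 + 341.95 + 780 + 717.6 + 763.4 = 4468.31
Index = 5117.7 / 4468.31 × 100 = 114.5332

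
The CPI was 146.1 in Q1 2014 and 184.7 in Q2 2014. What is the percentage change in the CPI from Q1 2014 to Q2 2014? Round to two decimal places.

Change = (184.7 − 146.1) / 146.1 × 100
       = 38.6 / 146.1 × 100 = 26.4203%

26.42%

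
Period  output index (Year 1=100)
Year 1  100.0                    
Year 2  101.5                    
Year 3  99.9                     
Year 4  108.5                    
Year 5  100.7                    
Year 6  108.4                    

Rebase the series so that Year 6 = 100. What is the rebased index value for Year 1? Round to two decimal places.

92.25

Rebased(Year 1) = 100.0 / 108.4 × 100 = 92.2509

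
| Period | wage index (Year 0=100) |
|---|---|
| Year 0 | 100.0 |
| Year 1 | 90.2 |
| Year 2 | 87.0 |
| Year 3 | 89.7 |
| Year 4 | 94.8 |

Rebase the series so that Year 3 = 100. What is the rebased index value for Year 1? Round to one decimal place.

100.6

Rebased(Year 1) = 90.2 / 89.7 × 100 = 100.5574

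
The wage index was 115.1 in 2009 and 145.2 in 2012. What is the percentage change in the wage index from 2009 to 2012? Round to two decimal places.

Change = (145.2 − 115.1) / 115.1 × 100
       = 30.1 / 115.1 × 100 = 26.1512%

26.15%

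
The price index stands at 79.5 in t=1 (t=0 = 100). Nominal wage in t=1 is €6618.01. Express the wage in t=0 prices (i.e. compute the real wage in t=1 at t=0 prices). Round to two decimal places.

Real = Nominal ÷ (Index/100) = 6618.01 ÷ (79.5/100)
     = 6618.01 ÷ 0.795 = 8324.5409

8324.54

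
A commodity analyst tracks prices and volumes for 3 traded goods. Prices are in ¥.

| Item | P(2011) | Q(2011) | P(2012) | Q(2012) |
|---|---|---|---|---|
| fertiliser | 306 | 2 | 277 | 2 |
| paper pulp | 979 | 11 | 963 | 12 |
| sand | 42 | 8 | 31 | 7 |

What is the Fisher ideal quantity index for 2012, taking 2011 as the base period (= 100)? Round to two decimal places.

Laspeyres component (base-period weights):
ΣP(2011)Q(2012) = 306×2 + 979×12 + 42×7 = 612 + 11748 + 294 = 12654
ΣP(2011)Q(2011) = 306×2 + 979×11 + 42×8 = 612 + 10769 + 336 = 11717
L = 12654 / 11717 × 100 = 107.9969
Paasche component (current-period weights):
ΣP(2012)Q(2012) = 277×2 + 963×12 + 31×7 = 554 + 11556 + 217 = 12327
ΣP(2012)Q(2011) = 277×2 + 963×11 + 31×8 = 554 + 10593 + 248 = 11395
P = 12327 / 11395 × 100 = 108.1790
Fisher = √(L × P) = √(107.9969 × 108.1790) = 108.0879

108.09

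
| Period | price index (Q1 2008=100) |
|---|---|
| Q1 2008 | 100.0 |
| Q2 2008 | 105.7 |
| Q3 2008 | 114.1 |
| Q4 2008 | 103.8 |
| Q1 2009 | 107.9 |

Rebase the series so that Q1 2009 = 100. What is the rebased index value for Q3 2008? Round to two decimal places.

Rebased(Q3 2008) = 114.1 / 107.9 × 100 = 105.7461

105.75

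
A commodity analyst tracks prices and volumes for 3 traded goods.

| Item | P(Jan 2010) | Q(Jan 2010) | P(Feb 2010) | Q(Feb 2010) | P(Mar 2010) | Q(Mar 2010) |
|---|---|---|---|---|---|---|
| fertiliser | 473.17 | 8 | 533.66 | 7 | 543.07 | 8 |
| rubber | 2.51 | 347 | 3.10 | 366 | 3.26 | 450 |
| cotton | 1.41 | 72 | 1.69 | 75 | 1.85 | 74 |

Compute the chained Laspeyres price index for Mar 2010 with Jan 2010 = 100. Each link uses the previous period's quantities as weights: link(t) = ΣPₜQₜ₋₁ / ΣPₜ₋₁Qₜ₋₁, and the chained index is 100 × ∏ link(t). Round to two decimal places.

118.03

Link Jan 2010→Feb 2010:
ΣP(Feb 2010)Q(Jan 2010) = 533.66×8 + 3.10×347 + 1.69×72 = 4269.28 + 1075.7 + 121.68 = 5466.66
ΣP(Jan 2010)Q(Jan 2010) = 473.17×8 + 2.51×347 + 1.41×72 = 3785.36 + 870.97 + 101.52 = 4757.85
link = 5466.66/4757.85 = 1.148977
Link Feb 2010→Mar 2010:
ΣP(Mar 2010)Q(Feb 2010) = 543.07×7 + 3.26×366 + 1.85×75 = 3801.49 + 1193.16 + 138.75 = 5133.4
ΣP(Feb 2010)Q(Feb 2010) = 533.66×7 + 3.10×366 + 1.69×75 = 3735.62 + 1134.6 + 126.75 = 4996.97
link = 5133.4/4996.97 = 1.027303
Chained index = 100 × 1.148977 × 1.027303 = 118.0347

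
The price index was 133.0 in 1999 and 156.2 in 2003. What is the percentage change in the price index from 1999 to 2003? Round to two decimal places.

17.44%

Change = (156.2 − 133.0) / 133.0 × 100
       = 23.2 / 133.0 × 100 = 17.4436%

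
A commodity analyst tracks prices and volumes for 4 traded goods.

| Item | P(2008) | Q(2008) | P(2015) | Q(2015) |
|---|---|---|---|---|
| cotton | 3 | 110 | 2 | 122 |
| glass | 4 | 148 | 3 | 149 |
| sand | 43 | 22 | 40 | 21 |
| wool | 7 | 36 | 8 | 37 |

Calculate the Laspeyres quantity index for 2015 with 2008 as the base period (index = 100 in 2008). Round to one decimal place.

100.2

Laspeyres quantity index uses base-period prices as weights.
ΣP(2008)·Q(2015) = 3×122 + 4×149 + 43×21 + 7×37 = 366 + 596 + 903 + 259 = 2124
ΣP(2008)·Q(2008) = 3×110 + 4×148 + 43×22 + 7×36 = 330 + 592 + 946 + 252 = 2120
Index = 2124 / 2120 × 100 = 100.1887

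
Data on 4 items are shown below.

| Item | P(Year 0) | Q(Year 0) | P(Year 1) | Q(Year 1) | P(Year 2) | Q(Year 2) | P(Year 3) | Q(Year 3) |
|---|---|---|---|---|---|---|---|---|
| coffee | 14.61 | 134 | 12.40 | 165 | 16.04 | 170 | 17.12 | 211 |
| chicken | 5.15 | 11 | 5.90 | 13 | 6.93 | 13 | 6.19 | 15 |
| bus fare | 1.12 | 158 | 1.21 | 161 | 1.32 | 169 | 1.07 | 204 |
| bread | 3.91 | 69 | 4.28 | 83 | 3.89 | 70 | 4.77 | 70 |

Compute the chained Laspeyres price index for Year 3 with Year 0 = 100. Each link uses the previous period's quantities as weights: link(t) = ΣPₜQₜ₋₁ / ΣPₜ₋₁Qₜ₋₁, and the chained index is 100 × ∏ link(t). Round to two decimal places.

Link Year 0→Year 1:
ΣP(Year 1)Q(Year 0) = 12.40×134 + 5.90×11 + 1.21×158 + 4.28×69 = 1661.6 + 64.9 + 191.18 + 295.32 = 2213
ΣP(Year 0)Q(Year 0) = 14.61×134 + 5.15×11 + 1.12×158 + 3.91×69 = 1957.74 + 56.65 + 176.96 + 269.79 = 2461.14
link = 2213/2461.14 = 0.899177
Link Year 1→Year 2:
ΣP(Year 2)Q(Year 1) = 16.04×165 + 6.93×13 + 1.32×161 + 3.89×83 = 2646.6 + 90.09 + 212.52 + 322.87 = 3272.08
ΣP(Year 1)Q(Year 1) = 12.40×165 + 5.90×13 + 1.21×161 + 4.28×83 = 2046 + 76.7 + 194.81 + 355.24 = 2672.75
link = 3272.08/2672.75 = 1.224237
Link Year 2→Year 3:
ΣP(Year 3)Q(Year 2) = 17.12×170 + 6.19×13 + 1.07×169 + 4.77×70 = 2910.4 + 80.47 + 180.83 + 333.9 = 3505.6
ΣP(Year 2)Q(Year 2) = 16.04×170 + 6.93×13 + 1.32×169 + 3.89×70 = 2726.8 + 90.09 + 223.08 + 272.3 = 3312.27
link = 3505.6/3312.27 = 1.058368
Chained index = 100 × 0.899177 × 1.224237 × 1.058368 = 116.5057

116.51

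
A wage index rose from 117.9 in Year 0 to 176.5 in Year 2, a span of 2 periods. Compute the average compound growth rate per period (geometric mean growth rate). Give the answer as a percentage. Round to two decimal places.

22.35%

Growth factor = (176.5/117.9)^(1/2) = (1.497031)^(1/2) = 1.223532
Growth rate = 1.223532 − 1 = 0.223532 = 22.3532%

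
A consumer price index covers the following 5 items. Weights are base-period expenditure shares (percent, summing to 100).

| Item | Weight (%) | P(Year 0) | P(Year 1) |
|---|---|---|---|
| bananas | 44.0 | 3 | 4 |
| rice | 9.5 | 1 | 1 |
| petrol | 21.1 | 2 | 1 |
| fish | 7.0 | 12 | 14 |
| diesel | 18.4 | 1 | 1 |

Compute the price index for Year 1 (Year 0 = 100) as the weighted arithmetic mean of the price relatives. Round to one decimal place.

bananas: 44.0 × (4/3) = 44.0 × 1.333333 = 58.6667
rice: 9.5 × (1/1) = 9.5 × 1.000000 = 9.5000
petrol: 21.1 × (1/2) = 21.1 × 0.500000 = 10.5500
fish: 7.0 × (14/12) = 7.0 × 1.166667 = 8.1667
diesel: 18.4 × (1/1) = 18.4 × 1.000000 = 18.4000
Index = Σ wᵢ·(p₁ᵢ/p₀ᵢ) = 58.6667 + 9.5000 + 10.5500 + 8.1667 + 18.4000 = 105.2833

105.3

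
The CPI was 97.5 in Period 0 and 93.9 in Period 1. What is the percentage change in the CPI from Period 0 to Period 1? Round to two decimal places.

Change = (93.9 − 97.5) / 97.5 × 100
       = -3.6 / 97.5 × 100 = -3.6923%

-3.69%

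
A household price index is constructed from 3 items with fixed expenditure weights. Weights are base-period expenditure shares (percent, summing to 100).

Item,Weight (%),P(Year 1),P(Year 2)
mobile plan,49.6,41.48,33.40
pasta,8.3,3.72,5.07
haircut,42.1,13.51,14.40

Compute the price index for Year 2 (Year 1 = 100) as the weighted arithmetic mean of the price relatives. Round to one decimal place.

96.1

mobile plan: 49.6 × (33.40/41.48) = 49.6 × 0.805207 = 39.9383
pasta: 8.3 × (5.07/3.72) = 8.3 × 1.362903 = 11.3121
haircut: 42.1 × (14.40/13.51) = 42.1 × 1.065877 = 44.8734
Index = Σ wᵢ·(p₁ᵢ/p₀ᵢ) = 39.9383 + 11.3121 + 44.8734 = 96.1238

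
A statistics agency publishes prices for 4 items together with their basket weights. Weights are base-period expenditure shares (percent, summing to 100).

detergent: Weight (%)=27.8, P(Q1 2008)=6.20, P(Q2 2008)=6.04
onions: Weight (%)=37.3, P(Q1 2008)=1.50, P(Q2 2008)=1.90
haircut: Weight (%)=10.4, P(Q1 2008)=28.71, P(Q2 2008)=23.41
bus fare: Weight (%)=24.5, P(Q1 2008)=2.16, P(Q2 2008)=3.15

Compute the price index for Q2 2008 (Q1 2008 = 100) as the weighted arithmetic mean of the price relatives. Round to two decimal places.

detergent: 27.8 × (6.04/6.20) = 27.8 × 0.974194 = 27.0826
onions: 37.3 × (1.90/1.50) = 37.3 × 1.266667 = 47.2467
haircut: 10.4 × (23.41/28.71) = 10.4 × 0.815395 = 8.4801
bus fare: 24.5 × (3.15/2.16) = 24.5 × 1.458333 = 35.7292
Index = Σ wᵢ·(p₁ᵢ/p₀ᵢ) = 27.0826 + 47.2467 + 8.4801 + 35.7292 = 118.5385

118.54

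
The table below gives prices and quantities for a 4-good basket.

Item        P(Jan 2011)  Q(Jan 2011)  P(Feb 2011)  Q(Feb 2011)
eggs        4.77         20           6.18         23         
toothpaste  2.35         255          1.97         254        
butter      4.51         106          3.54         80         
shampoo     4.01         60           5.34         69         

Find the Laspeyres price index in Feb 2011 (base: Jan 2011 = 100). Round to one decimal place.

Laspeyres price index uses base-period quantities as weights.
ΣP(Feb 2011)·Q(Jan 2011) = 6.18×20 + 1.97×255 + 3.54×106 + 5.34×60 = 123.6 + 502.35 + 375.24 + 320.4 = 1321.59
ΣP(Jan 2011)·Q(Jan 2011) = 4.77×20 + 2.35×255 + 4.51×106 + 4.01×60 = 95.4 + 599.25 + 478.06 + 240.6 = 1413.31
Index = 1321.59 / 1413.31 × 100 = 93.5103

93.5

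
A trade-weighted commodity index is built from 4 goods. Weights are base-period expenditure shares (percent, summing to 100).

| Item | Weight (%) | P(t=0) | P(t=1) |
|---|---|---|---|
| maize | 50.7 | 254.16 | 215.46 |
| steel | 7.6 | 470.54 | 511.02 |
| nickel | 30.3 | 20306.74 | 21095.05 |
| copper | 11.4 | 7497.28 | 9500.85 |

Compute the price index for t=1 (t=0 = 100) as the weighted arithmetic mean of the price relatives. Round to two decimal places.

97.16

maize: 50.7 × (215.46/254.16) = 50.7 × 0.847734 = 42.9801
steel: 7.6 × (511.02/470.54) = 7.6 × 1.086029 = 8.2538
nickel: 30.3 × (21095.05/20306.74) = 30.3 × 1.038820 = 31.4762
copper: 11.4 × (9500.85/7497.28) = 11.4 × 1.267240 = 14.4465
Index = Σ wᵢ·(p₁ᵢ/p₀ᵢ) = 42.9801 + 8.2538 + 31.4762 + 14.4465 = 97.1567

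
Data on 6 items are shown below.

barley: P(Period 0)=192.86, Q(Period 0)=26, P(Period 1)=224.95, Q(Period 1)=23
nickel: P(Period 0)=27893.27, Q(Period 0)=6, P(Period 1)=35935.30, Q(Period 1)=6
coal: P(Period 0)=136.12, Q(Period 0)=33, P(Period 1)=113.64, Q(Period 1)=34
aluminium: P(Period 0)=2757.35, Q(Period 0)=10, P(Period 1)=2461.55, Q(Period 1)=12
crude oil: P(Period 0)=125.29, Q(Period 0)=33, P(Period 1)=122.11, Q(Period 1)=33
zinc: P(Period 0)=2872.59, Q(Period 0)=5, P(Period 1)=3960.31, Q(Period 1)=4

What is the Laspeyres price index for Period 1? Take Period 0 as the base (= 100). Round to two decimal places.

122.75

Laspeyres price index uses base-period quantities as weights.
ΣP(Period 1)·Q(Period 0) = 224.95×26 + 35935.30×6 + 113.64×33 + 2461.55×10 + 122.11×33 + 3960.31×5 = 5848.7 + 215611.8 + 3750.12 + 24615.5 + 4029.63 + 19801.55 = 273657.3
ΣP(Period 0)·Q(Period 0) = 192.86×26 + 27893.27×6 + 136.12×33 + 2757.35×10 + 125.29×33 + 2872.59×5 = 5014.36 + 167359.62 + 4491.96 + 27573.5 + 4134.57 + 14362.95 = 222936.96
Index = 273657.3 / 222936.96 × 100 = 122.7510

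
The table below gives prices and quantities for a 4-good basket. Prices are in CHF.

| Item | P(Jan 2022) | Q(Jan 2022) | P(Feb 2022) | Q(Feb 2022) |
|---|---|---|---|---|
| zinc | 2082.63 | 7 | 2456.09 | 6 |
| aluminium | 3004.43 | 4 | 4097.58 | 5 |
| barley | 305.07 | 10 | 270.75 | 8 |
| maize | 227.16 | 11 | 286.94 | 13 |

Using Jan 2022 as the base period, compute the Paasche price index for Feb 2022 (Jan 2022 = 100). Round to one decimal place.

Paasche price index uses current-period quantities as weights.
ΣP(Feb 2022)·Q(Feb 2022) = 2456.09×6 + 4097.58×5 + 270.75×8 + 286.94×13 = 14736.54 + 20487.9 + 2166 + 3730.22 = 41120.66
ΣP(Jan 2022)·Q(Feb 2022) = 2082.63×6 + 3004.43×5 + 305.07×8 + 227.16×13 = 12495.78 + 15022.15 + 2440.56 + 2953.08 = 32911.57
Index = 41120.66 / 32911.57 × 100 = 124.9429

124.9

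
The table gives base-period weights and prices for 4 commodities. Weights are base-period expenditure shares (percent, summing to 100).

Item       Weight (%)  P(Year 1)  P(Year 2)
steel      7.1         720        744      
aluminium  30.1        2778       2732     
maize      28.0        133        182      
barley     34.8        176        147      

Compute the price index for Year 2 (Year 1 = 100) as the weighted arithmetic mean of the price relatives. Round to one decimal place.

104.3

steel: 7.1 × (744/720) = 7.1 × 1.033333 = 7.3367
aluminium: 30.1 × (2732/2778) = 30.1 × 0.983441 = 29.6016
maize: 28.0 × (182/133) = 28.0 × 1.368421 = 38.3158
barley: 34.8 × (147/176) = 34.8 × 0.835227 = 29.0659
Index = Σ wᵢ·(p₁ᵢ/p₀ᵢ) = 7.3367 + 29.6016 + 38.3158 + 29.0659 = 104.3199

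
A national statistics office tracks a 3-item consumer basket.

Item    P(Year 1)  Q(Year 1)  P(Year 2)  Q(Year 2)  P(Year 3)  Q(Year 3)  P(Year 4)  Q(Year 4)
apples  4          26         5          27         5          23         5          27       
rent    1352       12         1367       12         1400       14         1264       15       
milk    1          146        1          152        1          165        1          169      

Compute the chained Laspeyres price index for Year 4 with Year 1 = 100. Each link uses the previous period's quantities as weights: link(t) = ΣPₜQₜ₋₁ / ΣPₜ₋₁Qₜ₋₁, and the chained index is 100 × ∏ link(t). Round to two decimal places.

93.73

Link Year 1→Year 2:
ΣP(Year 2)Q(Year 1) = 5×26 + 1367×12 + 1×146 = 130 + 16404 + 146 = 16680
ΣP(Year 1)Q(Year 1) = 4×26 + 1352×12 + 1×146 = 104 + 16224 + 146 = 16474
link = 16680/16474 = 1.012505
Link Year 2→Year 3:
ΣP(Year 3)Q(Year 2) = 5×27 + 1400×12 + 1×152 = 135 + 16800 + 152 = 17087
ΣP(Year 2)Q(Year 2) = 5×27 + 1367×12 + 1×152 = 135 + 16404 + 152 = 16691
link = 17087/16691 = 1.023725
Link Year 3→Year 4:
ΣP(Year 4)Q(Year 3) = 5×23 + 1264×14 + 1×165 = 115 + 17696 + 165 = 17976
ΣP(Year 3)Q(Year 3) = 5×23 + 1400×14 + 1×165 = 115 + 19600 + 165 = 19880
link = 17976/19880 = 0.904225
Chained index = 100 × 1.012505 × 1.023725 × 0.904225 = 93.7254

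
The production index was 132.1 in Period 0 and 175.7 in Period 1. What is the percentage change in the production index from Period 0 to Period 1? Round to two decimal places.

Change = (175.7 − 132.1) / 132.1 × 100
       = 43.6 / 132.1 × 100 = 33.0053%

33.01%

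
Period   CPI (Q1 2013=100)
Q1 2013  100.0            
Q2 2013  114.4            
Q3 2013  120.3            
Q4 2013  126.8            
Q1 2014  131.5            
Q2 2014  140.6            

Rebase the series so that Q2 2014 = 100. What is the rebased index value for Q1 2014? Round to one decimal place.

Rebased(Q1 2014) = 131.5 / 140.6 × 100 = 93.5277

93.5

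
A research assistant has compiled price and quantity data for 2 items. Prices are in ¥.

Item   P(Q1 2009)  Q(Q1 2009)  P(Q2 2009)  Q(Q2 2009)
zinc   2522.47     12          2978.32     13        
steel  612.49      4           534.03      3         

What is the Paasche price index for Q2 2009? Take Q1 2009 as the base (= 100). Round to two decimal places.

Paasche price index uses current-period quantities as weights.
ΣP(Q2 2009)·Q(Q2 2009) = 2978.32×13 + 534.03×3 = 38718.16 + 1602.09 = 40320.25
ΣP(Q1 2009)·Q(Q2 2009) = 2522.47×13 + 612.49×3 = 32792.11 + 1837.47 = 34629.58
Index = 40320.25 / 34629.58 × 100 = 116.4330

116.43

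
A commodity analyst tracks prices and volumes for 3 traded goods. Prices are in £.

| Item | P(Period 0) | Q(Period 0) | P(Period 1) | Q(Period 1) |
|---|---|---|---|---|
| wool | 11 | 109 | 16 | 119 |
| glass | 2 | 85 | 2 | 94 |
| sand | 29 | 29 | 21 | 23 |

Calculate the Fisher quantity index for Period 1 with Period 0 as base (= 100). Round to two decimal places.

99.97

Laspeyres component (base-period weights):
ΣP(Period 0)Q(Period 1) = 11×119 + 2×94 + 29×23 = 1309 + 188 + 667 = 2164
ΣP(Period 0)Q(Period 0) = 11×109 + 2×85 + 29×29 = 1199 + 170 + 841 = 2210
L = 2164 / 2210 × 100 = 97.9186
Paasche component (current-period weights):
ΣP(Period 1)Q(Period 1) = 16×119 + 2×94 + 21×23 = 1904 + 188 + 483 = 2575
ΣP(Period 1)Q(Period 0) = 16×109 + 2×85 + 21×29 = 1744 + 170 + 609 = 2523
P = 2575 / 2523 × 100 = 102.0610
Fisher = √(L × P) = √(97.9186 × 102.0610) = 99.9683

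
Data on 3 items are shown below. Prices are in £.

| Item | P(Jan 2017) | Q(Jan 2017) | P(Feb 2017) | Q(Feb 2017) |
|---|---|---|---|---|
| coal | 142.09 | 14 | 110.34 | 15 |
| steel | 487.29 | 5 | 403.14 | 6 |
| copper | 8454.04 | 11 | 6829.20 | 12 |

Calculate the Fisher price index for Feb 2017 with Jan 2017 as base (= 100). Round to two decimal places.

80.77

Laspeyres component (base-period weights):
ΣP(Feb 2017)Q(Jan 2017) = 110.34×14 + 403.14×5 + 6829.20×11 = 1544.76 + 2015.7 + 75121.2 = 78681.66
ΣP(Jan 2017)Q(Jan 2017) = 142.09×14 + 487.29×5 + 8454.04×11 = 1989.26 + 2436.45 + 92994.44 = 97420.15
L = 78681.66 / 97420.15 × 100 = 80.7653
Paasche component (current-period weights):
ΣP(Feb 2017)Q(Feb 2017) = 110.34×15 + 403.14×6 + 6829.20×12 = 1655.1 + 2418.84 + 81950.4 = 86024.34
ΣP(Jan 2017)Q(Feb 2017) = 142.09×15 + 487.29×6 + 8454.04×12 = 2131.35 + 2923.74 + 101448.48 = 106503.57
P = 86024.34 / 106503.57 × 100 = 80.7713
Fisher = √(L × P) = √(80.7653 × 80.7713) = 80.7683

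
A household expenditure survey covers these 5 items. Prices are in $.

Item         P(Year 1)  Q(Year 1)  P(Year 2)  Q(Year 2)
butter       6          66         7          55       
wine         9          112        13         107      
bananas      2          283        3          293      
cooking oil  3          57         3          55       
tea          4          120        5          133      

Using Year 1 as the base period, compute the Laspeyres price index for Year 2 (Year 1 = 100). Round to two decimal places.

Laspeyres price index uses base-period quantities as weights.
ΣP(Year 2)·Q(Year 1) = 7×66 + 13×112 + 3×283 + 3×57 + 5×120 = 462 + 1456 + 849 + 171 + 600 = 3538
ΣP(Year 1)·Q(Year 1) = 6×66 + 9×112 + 2×283 + 3×57 + 4×120 = 396 + 1008 + 566 + 171 + 480 = 2621
Index = 3538 / 2621 × 100 = 134.9866

134.99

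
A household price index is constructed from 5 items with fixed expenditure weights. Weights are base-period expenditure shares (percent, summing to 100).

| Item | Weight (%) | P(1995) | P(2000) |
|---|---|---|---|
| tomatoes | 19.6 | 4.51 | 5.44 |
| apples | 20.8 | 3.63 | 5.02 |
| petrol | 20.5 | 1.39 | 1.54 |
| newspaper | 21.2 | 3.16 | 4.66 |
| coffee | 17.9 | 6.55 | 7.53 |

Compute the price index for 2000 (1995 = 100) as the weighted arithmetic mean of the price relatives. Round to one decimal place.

tomatoes: 19.6 × (5.44/4.51) = 19.6 × 1.206208 = 23.6417
apples: 20.8 × (5.02/3.63) = 20.8 × 1.382920 = 28.7647
petrol: 20.5 × (1.54/1.39) = 20.5 × 1.107914 = 22.7122
newspaper: 21.2 × (4.66/3.16) = 21.2 × 1.474684 = 31.2633
coffee: 17.9 × (7.53/6.55) = 17.9 × 1.149618 = 20.5782
Index = Σ wᵢ·(p₁ᵢ/p₀ᵢ) = 23.6417 + 28.7647 + 22.7122 + 31.2633 + 20.5782 = 126.9601

127.0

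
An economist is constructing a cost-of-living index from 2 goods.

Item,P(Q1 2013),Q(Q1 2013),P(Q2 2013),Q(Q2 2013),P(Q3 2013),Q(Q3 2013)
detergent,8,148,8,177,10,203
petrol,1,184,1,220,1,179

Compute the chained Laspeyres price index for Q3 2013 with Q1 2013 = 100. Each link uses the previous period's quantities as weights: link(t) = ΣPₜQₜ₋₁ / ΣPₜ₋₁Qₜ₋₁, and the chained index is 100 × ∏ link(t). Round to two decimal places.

121.64

Link Q1 2013→Q2 2013:
ΣP(Q2 2013)Q(Q1 2013) = 8×148 + 1×184 = 1184 + 184 = 1368
ΣP(Q1 2013)Q(Q1 2013) = 8×148 + 1×184 = 1184 + 184 = 1368
link = 1368/1368 = 1.000000
Link Q2 2013→Q3 2013:
ΣP(Q3 2013)Q(Q2 2013) = 10×177 + 1×220 = 1770 + 220 = 1990
ΣP(Q2 2013)Q(Q2 2013) = 8×177 + 1×220 = 1416 + 220 = 1636
link = 1990/1636 = 1.216381
Chained index = 100 × 1.000000 × 1.216381 = 121.6381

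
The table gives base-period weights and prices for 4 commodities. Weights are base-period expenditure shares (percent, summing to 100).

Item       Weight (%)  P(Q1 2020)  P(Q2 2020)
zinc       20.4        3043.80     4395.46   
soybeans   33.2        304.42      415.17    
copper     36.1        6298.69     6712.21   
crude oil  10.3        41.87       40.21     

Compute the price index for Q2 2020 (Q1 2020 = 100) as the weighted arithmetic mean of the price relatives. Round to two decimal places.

123.10

zinc: 20.4 × (4395.46/3043.80) = 20.4 × 1.444070 = 29.4590
soybeans: 33.2 × (415.17/304.42) = 33.2 × 1.363807 = 45.2784
copper: 36.1 × (6712.21/6298.69) = 36.1 × 1.065652 = 38.4700
crude oil: 10.3 × (40.21/41.87) = 10.3 × 0.960353 = 9.8916
Index = Σ wᵢ·(p₁ᵢ/p₀ᵢ) = 29.4590 + 45.2784 + 38.4700 + 9.8916 = 123.0991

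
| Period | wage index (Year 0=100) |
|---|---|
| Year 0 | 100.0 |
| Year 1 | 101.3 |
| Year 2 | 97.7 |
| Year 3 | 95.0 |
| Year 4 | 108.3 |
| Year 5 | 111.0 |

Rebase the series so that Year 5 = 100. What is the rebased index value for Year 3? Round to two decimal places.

85.59

Rebased(Year 3) = 95.0 / 111.0 × 100 = 85.5856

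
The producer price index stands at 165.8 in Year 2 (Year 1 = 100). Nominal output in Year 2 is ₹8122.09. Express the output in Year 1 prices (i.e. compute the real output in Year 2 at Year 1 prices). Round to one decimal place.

4898.7

Real = Nominal ÷ (Index/100) = 8122.09 ÷ (165.8/100)
     = 8122.09 ÷ 1.658 = 4898.7274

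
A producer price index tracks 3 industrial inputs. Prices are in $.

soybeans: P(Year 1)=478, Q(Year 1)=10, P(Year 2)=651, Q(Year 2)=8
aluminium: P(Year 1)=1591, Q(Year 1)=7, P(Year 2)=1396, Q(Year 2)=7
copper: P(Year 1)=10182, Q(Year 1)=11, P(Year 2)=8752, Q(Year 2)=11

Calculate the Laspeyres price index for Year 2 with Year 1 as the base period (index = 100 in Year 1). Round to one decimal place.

88.0

Laspeyres price index uses base-period quantities as weights.
ΣP(Year 2)·Q(Year 1) = 651×10 + 1396×7 + 8752×11 = 6510 + 9772 + 96272 = 112554
ΣP(Year 1)·Q(Year 1) = 478×10 + 1591×7 + 10182×11 = 4780 + 11137 + 112002 = 127919
Index = 112554 / 127919 × 100 = 87.9885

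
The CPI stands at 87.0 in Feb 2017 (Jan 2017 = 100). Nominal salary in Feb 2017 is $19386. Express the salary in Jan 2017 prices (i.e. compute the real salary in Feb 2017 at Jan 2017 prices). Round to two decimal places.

Real = Nominal ÷ (Index/100) = 19386 ÷ (87.0/100)
     = 19386 ÷ 0.870 = 22282.7586

22282.76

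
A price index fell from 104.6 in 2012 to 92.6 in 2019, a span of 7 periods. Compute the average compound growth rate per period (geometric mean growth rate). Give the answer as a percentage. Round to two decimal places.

Growth factor = (92.6/104.6)^(1/7) = (0.885277)^(1/7) = 0.982743
Growth rate = 0.982743 − 1 = -0.017257 = -1.7257%

-1.73%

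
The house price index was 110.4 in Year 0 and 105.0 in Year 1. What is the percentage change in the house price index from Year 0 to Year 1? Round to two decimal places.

Change = (105.0 − 110.4) / 110.4 × 100
       = -5.4 / 110.4 × 100 = -4.8913%

-4.89%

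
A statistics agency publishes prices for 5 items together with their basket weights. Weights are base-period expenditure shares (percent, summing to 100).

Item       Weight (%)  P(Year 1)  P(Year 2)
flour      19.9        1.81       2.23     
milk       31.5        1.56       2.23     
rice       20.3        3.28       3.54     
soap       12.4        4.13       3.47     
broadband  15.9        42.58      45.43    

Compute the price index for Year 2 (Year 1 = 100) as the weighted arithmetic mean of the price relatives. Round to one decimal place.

118.8

flour: 19.9 × (2.23/1.81) = 19.9 × 1.232044 = 24.5177
milk: 31.5 × (2.23/1.56) = 31.5 × 1.429487 = 45.0288
rice: 20.3 × (3.54/3.28) = 20.3 × 1.079268 = 21.9091
soap: 12.4 × (3.47/4.13) = 12.4 × 0.840194 = 10.4184
broadband: 15.9 × (45.43/42.58) = 15.9 × 1.066933 = 16.9642
Index = Σ wᵢ·(p₁ᵢ/p₀ᵢ) = 24.5177 + 45.0288 + 21.9091 + 10.4184 + 16.9642 = 118.8383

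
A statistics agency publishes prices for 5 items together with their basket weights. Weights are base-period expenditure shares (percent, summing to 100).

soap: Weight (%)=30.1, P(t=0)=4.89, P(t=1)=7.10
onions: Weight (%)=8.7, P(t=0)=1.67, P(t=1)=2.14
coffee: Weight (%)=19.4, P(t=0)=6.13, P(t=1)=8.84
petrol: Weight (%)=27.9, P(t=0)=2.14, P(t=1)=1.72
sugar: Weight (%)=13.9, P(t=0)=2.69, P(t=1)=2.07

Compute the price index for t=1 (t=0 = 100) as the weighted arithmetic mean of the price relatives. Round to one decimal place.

115.9

soap: 30.1 × (7.10/4.89) = 30.1 × 1.451943 = 43.7035
onions: 8.7 × (2.14/1.67) = 8.7 × 1.281437 = 11.1485
coffee: 19.4 × (8.84/6.13) = 19.4 × 1.442088 = 27.9765
petrol: 27.9 × (1.72/2.14) = 27.9 × 0.803738 = 22.4243
sugar: 13.9 × (2.07/2.69) = 13.9 × 0.769517 = 10.6963
Index = Σ wᵢ·(p₁ᵢ/p₀ᵢ) = 43.7035 + 11.1485 + 27.9765 + 22.4243 + 10.6963 = 115.9491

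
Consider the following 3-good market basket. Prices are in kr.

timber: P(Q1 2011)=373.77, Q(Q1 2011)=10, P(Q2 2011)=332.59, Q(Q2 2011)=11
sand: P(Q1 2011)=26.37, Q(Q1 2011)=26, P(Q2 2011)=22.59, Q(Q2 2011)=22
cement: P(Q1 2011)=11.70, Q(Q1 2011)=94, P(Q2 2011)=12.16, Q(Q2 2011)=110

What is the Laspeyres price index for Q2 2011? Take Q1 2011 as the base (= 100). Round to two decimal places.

Laspeyres price index uses base-period quantities as weights.
ΣP(Q2 2011)·Q(Q1 2011) = 332.59×10 + 22.59×26 + 12.16×94 = 3325.9 + 587.34 + 1143.04 = 5056.28
ΣP(Q1 2011)·Q(Q1 2011) = 373.77×10 + 26.37×26 + 11.70×94 = 3737.7 + 685.62 + 1099.8 = 5523.12
Index = 5056.28 / 5523.12 × 100 = 91.5475

91.55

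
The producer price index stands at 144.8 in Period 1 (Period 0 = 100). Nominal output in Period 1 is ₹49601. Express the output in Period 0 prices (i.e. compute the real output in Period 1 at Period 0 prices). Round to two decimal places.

34254.83

Real = Nominal ÷ (Index/100) = 49601 ÷ (144.8/100)
     = 49601 ÷ 1.448 = 34254.8343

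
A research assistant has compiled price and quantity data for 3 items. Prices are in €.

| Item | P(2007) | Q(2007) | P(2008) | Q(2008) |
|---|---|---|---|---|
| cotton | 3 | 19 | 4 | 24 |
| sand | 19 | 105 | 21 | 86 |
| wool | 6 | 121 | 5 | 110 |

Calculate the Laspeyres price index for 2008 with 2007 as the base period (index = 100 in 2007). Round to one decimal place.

Laspeyres price index uses base-period quantities as weights.
ΣP(2008)·Q(2007) = 4×19 + 21×105 + 5×121 = 76 + 2205 + 605 = 2886
ΣP(2007)·Q(2007) = 3×19 + 19×105 + 6×121 = 57 + 1995 + 726 = 2778
Index = 2886 / 2778 × 100 = 103.8877

103.9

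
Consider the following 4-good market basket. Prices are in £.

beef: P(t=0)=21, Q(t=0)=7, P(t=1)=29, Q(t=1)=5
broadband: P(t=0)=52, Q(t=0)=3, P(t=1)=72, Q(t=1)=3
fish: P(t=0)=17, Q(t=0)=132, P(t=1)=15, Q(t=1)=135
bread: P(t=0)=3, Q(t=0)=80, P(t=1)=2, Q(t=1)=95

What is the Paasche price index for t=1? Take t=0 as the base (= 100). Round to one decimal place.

Paasche price index uses current-period quantities as weights.
ΣP(t=1)·Q(t=1) = 29×5 + 72×3 + 15×135 + 2×95 = 145 + 216 + 2025 + 190 = 2576
ΣP(t=0)·Q(t=1) = 21×5 + 52×3 + 17×135 + 3×95 = 105 + 156 + 2295 + 285 = 2841
Index = 2576 / 2841 × 100 = 90.6723

90.7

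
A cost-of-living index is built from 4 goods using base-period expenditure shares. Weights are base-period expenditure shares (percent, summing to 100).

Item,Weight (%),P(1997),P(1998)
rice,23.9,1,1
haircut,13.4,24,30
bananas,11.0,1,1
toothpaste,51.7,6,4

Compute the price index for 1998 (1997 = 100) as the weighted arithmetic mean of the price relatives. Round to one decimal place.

rice: 23.9 × (1/1) = 23.9 × 1.000000 = 23.9000
haircut: 13.4 × (30/24) = 13.4 × 1.250000 = 16.7500
bananas: 11.0 × (1/1) = 11.0 × 1.000000 = 11.0000
toothpaste: 51.7 × (4/6) = 51.7 × 0.666667 = 34.4667
Index = Σ wᵢ·(p₁ᵢ/p₀ᵢ) = 23.9000 + 16.7500 + 11.0000 + 34.4667 = 86.1167

86.1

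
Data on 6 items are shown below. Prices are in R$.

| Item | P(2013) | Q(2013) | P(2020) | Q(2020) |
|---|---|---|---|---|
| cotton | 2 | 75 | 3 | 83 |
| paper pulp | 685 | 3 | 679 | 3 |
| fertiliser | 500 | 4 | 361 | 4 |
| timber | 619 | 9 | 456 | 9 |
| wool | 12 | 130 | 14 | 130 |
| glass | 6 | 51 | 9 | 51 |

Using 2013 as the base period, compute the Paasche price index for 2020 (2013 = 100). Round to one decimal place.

Paasche price index uses current-period quantities as weights.
ΣP(2020)·Q(2020) = 3×83 + 679×3 + 361×4 + 456×9 + 14×130 + 9×51 = 249 + 2037 + 1444 + 4104 + 1820 + 459 = 10113
ΣP(2013)·Q(2020) = 2×83 + 685×3 + 500×4 + 619×9 + 12×130 + 6×51 = 166 + 2055 + 2000 + 5571 + 1560 + 306 = 11658
Index = 10113 / 11658 × 100 = 86.7473

86.7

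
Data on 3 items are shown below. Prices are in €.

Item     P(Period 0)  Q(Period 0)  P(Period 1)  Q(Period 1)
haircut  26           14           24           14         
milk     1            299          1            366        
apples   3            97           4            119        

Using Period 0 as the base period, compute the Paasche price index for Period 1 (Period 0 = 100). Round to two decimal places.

108.37

Paasche price index uses current-period quantities as weights.
ΣP(Period 1)·Q(Period 1) = 24×14 + 1×366 + 4×119 = 336 + 366 + 476 = 1178
ΣP(Period 0)·Q(Period 1) = 26×14 + 1×366 + 3×119 = 364 + 366 + 357 = 1087
Index = 1178 / 1087 × 100 = 108.3717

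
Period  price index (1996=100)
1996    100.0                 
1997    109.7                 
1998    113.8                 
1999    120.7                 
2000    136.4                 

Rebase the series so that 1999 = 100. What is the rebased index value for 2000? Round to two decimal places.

113.01

Rebased(2000) = 136.4 / 120.7 × 100 = 113.0075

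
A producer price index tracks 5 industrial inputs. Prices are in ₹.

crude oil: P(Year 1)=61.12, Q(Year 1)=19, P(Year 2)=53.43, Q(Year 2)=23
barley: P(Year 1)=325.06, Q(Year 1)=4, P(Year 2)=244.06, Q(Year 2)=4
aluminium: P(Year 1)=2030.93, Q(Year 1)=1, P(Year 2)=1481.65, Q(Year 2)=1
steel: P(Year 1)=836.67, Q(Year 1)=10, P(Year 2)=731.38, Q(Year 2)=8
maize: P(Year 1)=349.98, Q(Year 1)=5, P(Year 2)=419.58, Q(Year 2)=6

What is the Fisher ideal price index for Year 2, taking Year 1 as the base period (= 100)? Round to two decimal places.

88.65

Laspeyres component (base-period weights):
ΣP(Year 2)Q(Year 1) = 53.43×19 + 244.06×4 + 1481.65×1 + 731.38×10 + 419.58×5 = 1015.17 + 976.24 + 1481.65 + 7313.8 + 2097.9 = 12884.76
ΣP(Year 1)Q(Year 1) = 61.12×19 + 325.06×4 + 2030.93×1 + 836.67×10 + 349.98×5 = 1161.28 + 1300.24 + 2030.93 + 8366.7 + 1749.9 = 14609.05
L = 12884.76 / 14609.05 × 100 = 88.1971
Paasche component (current-period weights):
ΣP(Year 2)Q(Year 2) = 53.43×23 + 244.06×4 + 1481.65×1 + 731.38×8 + 419.58×6 = 1228.89 + 976.24 + 1481.65 + 5851.04 + 2517.48 = 12055.3
ΣP(Year 1)Q(Year 2) = 61.12×23 + 325.06×4 + 2030.93×1 + 836.67×8 + 349.98×6 = 1405.76 + 1300.24 + 2030.93 + 6693.36 + 2099.88 = 13530.17
P = 12055.3 / 13530.17 × 100 = 89.0994
Fisher = √(L × P) = √(88.1971 × 89.0994) = 88.6471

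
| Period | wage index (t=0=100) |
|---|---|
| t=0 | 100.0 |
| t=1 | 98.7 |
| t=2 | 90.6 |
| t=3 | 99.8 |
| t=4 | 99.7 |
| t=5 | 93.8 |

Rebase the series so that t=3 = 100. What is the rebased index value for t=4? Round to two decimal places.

Rebased(t=4) = 99.7 / 99.8 × 100 = 99.8998

99.90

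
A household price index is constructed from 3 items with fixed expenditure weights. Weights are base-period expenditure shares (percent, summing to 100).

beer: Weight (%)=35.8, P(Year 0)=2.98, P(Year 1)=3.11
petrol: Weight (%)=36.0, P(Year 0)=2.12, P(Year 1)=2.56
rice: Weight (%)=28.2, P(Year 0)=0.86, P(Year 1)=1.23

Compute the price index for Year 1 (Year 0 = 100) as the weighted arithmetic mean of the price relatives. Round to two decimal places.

121.17

beer: 35.8 × (3.11/2.98) = 35.8 × 1.043624 = 37.3617
petrol: 36.0 × (2.56/2.12) = 36.0 × 1.207547 = 43.4717
rice: 28.2 × (1.23/0.86) = 28.2 × 1.430233 = 40.3326
Index = Σ wᵢ·(p₁ᵢ/p₀ᵢ) = 37.3617 + 43.4717 + 40.3326 = 121.1660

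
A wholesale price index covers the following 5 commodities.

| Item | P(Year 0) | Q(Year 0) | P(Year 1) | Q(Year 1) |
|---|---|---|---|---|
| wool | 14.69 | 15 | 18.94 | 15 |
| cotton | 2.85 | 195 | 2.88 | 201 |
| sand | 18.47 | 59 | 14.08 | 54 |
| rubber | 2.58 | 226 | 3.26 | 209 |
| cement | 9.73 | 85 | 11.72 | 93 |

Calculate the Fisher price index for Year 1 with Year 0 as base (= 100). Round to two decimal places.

104.51

Laspeyres component (base-period weights):
ΣP(Year 1)Q(Year 0) = 18.94×15 + 2.88×195 + 14.08×59 + 3.26×226 + 11.72×85 = 284.1 + 561.6 + 830.72 + 736.76 + 996.2 = 3409.38
ΣP(Year 0)Q(Year 0) = 14.69×15 + 2.85×195 + 18.47×59 + 2.58×226 + 9.73×85 = 220.35 + 555.75 + 1089.73 + 583.08 + 827.05 = 3275.96
L = 3409.38 / 3275.96 × 100 = 104.0727
Paasche component (current-period weights):
ΣP(Year 1)Q(Year 1) = 18.94×15 + 2.88×201 + 14.08×54 + 3.26×209 + 11.72×93 = 284.1 + 578.88 + 760.32 + 681.34 + 1089.96 = 3394.6
ΣP(Year 0)Q(Year 1) = 14.69×15 + 2.85×201 + 18.47×54 + 2.58×209 + 9.73×93 = 220.35 + 572.85 + 997.38 + 539.22 + 904.89 = 3234.69
P = 3394.6 / 3234.69 × 100 = 104.9436
Fisher = √(L × P) = √(104.0727 × 104.9436) = 104.5072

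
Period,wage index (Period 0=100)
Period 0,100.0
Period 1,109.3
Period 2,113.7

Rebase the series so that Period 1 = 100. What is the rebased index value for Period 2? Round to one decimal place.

Rebased(Period 2) = 113.7 / 109.3 × 100 = 104.0256

104.0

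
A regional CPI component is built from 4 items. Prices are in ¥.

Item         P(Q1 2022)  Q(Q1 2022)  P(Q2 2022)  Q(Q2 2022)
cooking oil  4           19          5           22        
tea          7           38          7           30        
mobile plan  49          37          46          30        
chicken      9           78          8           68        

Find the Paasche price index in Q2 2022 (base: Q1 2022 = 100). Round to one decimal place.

94.3

Paasche price index uses current-period quantities as weights.
ΣP(Q2 2022)·Q(Q2 2022) = 5×22 + 7×30 + 46×30 + 8×68 = 110 + 210 + 1380 + 544 = 2244
ΣP(Q1 2022)·Q(Q2 2022) = 4×22 + 7×30 + 49×30 + 9×68 = 88 + 210 + 1470 + 612 = 2380
Index = 2244 / 2380 × 100 = 94.2857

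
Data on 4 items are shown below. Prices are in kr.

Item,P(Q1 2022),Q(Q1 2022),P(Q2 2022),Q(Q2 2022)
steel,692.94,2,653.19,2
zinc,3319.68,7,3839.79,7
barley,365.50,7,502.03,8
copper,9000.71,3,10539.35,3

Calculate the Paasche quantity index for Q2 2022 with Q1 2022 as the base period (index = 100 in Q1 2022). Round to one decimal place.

Paasche quantity index uses current-period prices as weights.
ΣP(Q2 2022)·Q(Q2 2022) = 653.19×2 + 3839.79×7 + 502.03×8 + 10539.35×3 = 1306.38 + 26878.53 + 4016.24 + 31618.05 = 63819.2
ΣP(Q2 2022)·Q(Q1 2022) = 653.19×2 + 3839.79×7 + 502.03×7 + 10539.35×3 = 1306.38 + 26878.53 + 3514.21 + 31618.05 = 63317.17
Index = 63819.2 / 63317.17 × 100 = 100.7929

100.8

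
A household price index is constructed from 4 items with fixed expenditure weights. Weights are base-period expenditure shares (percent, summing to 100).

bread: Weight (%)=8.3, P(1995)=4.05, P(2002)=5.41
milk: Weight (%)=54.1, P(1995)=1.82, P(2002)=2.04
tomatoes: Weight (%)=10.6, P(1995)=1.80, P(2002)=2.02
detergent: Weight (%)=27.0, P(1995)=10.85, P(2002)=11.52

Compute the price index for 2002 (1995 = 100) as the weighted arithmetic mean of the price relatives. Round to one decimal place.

112.3

bread: 8.3 × (5.41/4.05) = 8.3 × 1.335802 = 11.0872
milk: 54.1 × (2.04/1.82) = 54.1 × 1.120879 = 60.6396
tomatoes: 10.6 × (2.02/1.80) = 10.6 × 1.122222 = 11.8956
detergent: 27.0 × (11.52/10.85) = 27.0 × 1.061751 = 28.6673
Index = Σ wᵢ·(p₁ᵢ/p₀ᵢ) = 11.0872 + 60.6396 + 11.8956 + 28.6673 = 112.2896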